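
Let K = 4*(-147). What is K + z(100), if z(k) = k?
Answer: -488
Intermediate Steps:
K = -588
K + z(100) = -588 + 100 = -488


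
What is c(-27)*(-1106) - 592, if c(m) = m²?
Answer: -806866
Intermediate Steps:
c(-27)*(-1106) - 592 = (-27)²*(-1106) - 592 = 729*(-1106) - 592 = -806274 - 592 = -806866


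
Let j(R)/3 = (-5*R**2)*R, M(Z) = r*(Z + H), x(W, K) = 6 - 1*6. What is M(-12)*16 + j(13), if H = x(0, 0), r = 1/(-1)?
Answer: -32763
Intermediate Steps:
r = -1
x(W, K) = 0 (x(W, K) = 6 - 6 = 0)
H = 0
M(Z) = -Z (M(Z) = -(Z + 0) = -Z)
j(R) = -15*R**3 (j(R) = 3*((-5*R**2)*R) = 3*(-5*R**3) = -15*R**3)
M(-12)*16 + j(13) = -1*(-12)*16 - 15*13**3 = 12*16 - 15*2197 = 192 - 32955 = -32763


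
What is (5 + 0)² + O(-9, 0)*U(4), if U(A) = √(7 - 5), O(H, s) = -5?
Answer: 25 - 5*√2 ≈ 17.929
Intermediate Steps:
U(A) = √2
(5 + 0)² + O(-9, 0)*U(4) = (5 + 0)² - 5*√2 = 5² - 5*√2 = 25 - 5*√2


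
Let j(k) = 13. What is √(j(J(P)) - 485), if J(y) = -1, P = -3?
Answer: 2*I*√118 ≈ 21.726*I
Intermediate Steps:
√(j(J(P)) - 485) = √(13 - 485) = √(-472) = 2*I*√118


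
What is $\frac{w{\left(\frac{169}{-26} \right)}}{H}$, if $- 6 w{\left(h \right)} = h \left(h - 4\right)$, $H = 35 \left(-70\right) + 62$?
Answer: $\frac{91}{19104} \approx 0.0047634$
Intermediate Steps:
$H = -2388$ ($H = -2450 + 62 = -2388$)
$w{\left(h \right)} = - \frac{h \left(-4 + h\right)}{6}$ ($w{\left(h \right)} = - \frac{h \left(h - 4\right)}{6} = - \frac{h \left(-4 + h\right)}{6}$)
$\frac{w{\left(\frac{169}{-26} \right)}}{H} = \frac{\frac{1}{6} \frac{169}{-26} \left(4 - \frac{169}{-26}\right)}{-2388} = \frac{169 \left(- \frac{1}{26}\right) \left(4 - 169 \left(- \frac{1}{26}\right)\right)}{6} \left(- \frac{1}{2388}\right) = \frac{1}{6} \left(- \frac{13}{2}\right) \left(4 - - \frac{13}{2}\right) \left(- \frac{1}{2388}\right) = \frac{1}{6} \left(- \frac{13}{2}\right) \left(4 + \frac{13}{2}\right) \left(- \frac{1}{2388}\right) = \frac{1}{6} \left(- \frac{13}{2}\right) \frac{21}{2} \left(- \frac{1}{2388}\right) = \left(- \frac{91}{8}\right) \left(- \frac{1}{2388}\right) = \frac{91}{19104}$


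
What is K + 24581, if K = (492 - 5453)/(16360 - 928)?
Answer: 379329031/15432 ≈ 24581.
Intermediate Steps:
K = -4961/15432 ≈ -0.32148
K + 24581 = -4961/15432 + 24581 = 379329031/15432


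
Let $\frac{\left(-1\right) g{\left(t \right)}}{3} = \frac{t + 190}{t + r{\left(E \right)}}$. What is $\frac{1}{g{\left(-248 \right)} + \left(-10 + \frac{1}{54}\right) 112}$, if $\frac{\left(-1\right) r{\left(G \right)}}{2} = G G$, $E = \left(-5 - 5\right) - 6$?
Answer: $- \frac{10260}{11472269} \approx -0.00089433$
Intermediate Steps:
$E = -16$ ($E = -10 - 6 = -16$)
$r{\left(G \right)} = - 2 G^{2}$ ($r{\left(G \right)} = - 2 G G = - 2 G^{2}$)
$g{\left(t \right)} = - \frac{3 \left(190 + t\right)}{-512 + t}$ ($g{\left(t \right)} = - 3 \frac{t + 190}{t - 2 \left(-16\right)^{2}} = - 3 \frac{190 + t}{t - 512} = - 3 \frac{190 + t}{-512 + t} = - \frac{3 \left(190 + t\right)}{-512 + t}$)
$\frac{1}{g{\left(-248 \right)} + \left(-10 + \frac{1}{54}\right) 112} = \frac{1}{\frac{3 \left(-190 - -248\right)}{-512 - 248} + \left(-10 + \frac{1}{54}\right) 112} = \frac{1}{\frac{3 \left(-190 + 248\right)}{-760} + \left(-10 + \frac{1}{54}\right) 112} = \frac{1}{3 \left(- \frac{1}{760}\right) 58 - \frac{30184}{27}} = \frac{1}{- \frac{87}{380} - \frac{30184}{27}} = \frac{1}{- \frac{11472269}{10260}} = - \frac{10260}{11472269}$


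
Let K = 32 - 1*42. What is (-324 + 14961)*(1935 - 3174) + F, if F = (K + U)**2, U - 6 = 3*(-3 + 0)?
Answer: -18135074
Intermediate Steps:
K = -10 (K = 32 - 42 = -10)
U = -3 (U = 6 + 3*(-3 + 0) = 6 + 3*(-3) = 6 - 9 = -3)
F = 169 (F = (-10 - 3)**2 = (-13)**2 = 169)
(-324 + 14961)*(1935 - 3174) + F = (-324 + 14961)*(1935 - 3174) + 169 = 14637*(-1239) + 169 = -18135243 + 169 = -18135074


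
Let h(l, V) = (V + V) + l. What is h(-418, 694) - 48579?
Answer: -47609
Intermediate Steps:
h(l, V) = l + 2*V (h(l, V) = 2*V + l = l + 2*V)
h(-418, 694) - 48579 = (-418 + 2*694) - 48579 = (-418 + 1388) - 48579 = 970 - 48579 = -47609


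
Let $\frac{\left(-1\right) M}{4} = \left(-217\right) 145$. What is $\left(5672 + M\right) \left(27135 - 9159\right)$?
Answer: $2364419232$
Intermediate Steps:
$M = 125860$ ($M = - 4 \left(\left(-217\right) 145\right) = \left(-4\right) \left(-31465\right) = 125860$)
$\left(5672 + M\right) \left(27135 - 9159\right) = \left(5672 + 125860\right) \left(27135 - 9159\right) = 131532 \cdot 17976 = 2364419232$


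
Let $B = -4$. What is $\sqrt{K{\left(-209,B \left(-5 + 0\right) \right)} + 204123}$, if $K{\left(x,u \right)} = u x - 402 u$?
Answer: $\sqrt{191903} \approx 438.07$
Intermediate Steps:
$K{\left(x,u \right)} = - 402 u + u x$
$\sqrt{K{\left(-209,B \left(-5 + 0\right) \right)} + 204123} = \sqrt{- 4 \left(-5 + 0\right) \left(-402 - 209\right) + 204123} = \sqrt{\left(-4\right) \left(-5\right) \left(-611\right) + 204123} = \sqrt{20 \left(-611\right) + 204123} = \sqrt{-12220 + 204123} = \sqrt{191903}$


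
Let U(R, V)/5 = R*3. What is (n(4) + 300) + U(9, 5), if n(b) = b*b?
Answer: 451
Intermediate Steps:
U(R, V) = 15*R (U(R, V) = 5*(R*3) = 5*(3*R) = 15*R)
n(b) = b²
(n(4) + 300) + U(9, 5) = (4² + 300) + 15*9 = (16 + 300) + 135 = 316 + 135 = 451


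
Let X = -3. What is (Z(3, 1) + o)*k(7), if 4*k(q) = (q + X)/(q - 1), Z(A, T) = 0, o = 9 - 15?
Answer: -1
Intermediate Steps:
o = -6
k(q) = (-3 + q)/(4*(-1 + q)) (k(q) = ((q - 3)/(q - 1))/4 = ((-3 + q)/(-1 + q))/4 = (-3 + q)/(4*(-1 + q)))
(Z(3, 1) + o)*k(7) = (0 - 6)*((-3 + 7)/(4*(-1 + 7))) = -3*4/(2*6) = -6*⅙ = -1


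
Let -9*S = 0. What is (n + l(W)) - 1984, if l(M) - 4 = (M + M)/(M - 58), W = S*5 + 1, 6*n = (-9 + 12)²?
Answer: -225553/114 ≈ -1978.5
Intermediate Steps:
S = 0 (S = -⅑*0 = 0)
n = 3/2 (n = (-9 + 12)²/6 = (⅙)*3² = (⅙)*9 = 3/2 ≈ 1.5000)
W = 1 (W = 0*5 + 1 = 0 + 1 = 1)
l(M) = 4 + 2*M/(-58 + M) (l(M) = 4 + (M + M)/(M - 58) = 4 + (2*M)/(-58 + M) = 4 + 2*M/(-58 + M))
(n + l(W)) - 1984 = (3/2 + 2*(-116 + 3*1)/(-58 + 1)) - 1984 = (3/2 + 2*(-116 + 3)/(-57)) - 1984 = (3/2 + 2*(-1/57)*(-113)) - 1984 = (3/2 + 226/57) - 1984 = 623/114 - 1984 = -225553/114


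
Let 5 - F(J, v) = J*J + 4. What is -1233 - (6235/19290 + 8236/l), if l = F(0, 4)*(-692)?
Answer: -815218231/667434 ≈ -1221.4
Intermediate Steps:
F(J, v) = 1 - J² (F(J, v) = 5 - (J*J + 4) = 5 - (J² + 4) = 5 - (4 + J²) = 5 + (-4 - J²) = 1 - J²)
l = -692 (l = (1 - 1*0²)*(-692) = (1 - 1*0)*(-692) = (1 + 0)*(-692) = 1*(-692) = -692)
-1233 - (6235/19290 + 8236/l) = -1233 - (6235/19290 + 8236/(-692)) = -1233 - (6235*(1/19290) + 8236*(-1/692)) = -1233 - (1247/3858 - 2059/173) = -1233 - 1*(-7727891/667434) = -1233 + 7727891/667434 = -815218231/667434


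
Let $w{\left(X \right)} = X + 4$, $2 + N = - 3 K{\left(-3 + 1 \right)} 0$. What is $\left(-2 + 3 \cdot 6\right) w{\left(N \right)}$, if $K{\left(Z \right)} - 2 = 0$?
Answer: $32$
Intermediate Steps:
$K{\left(Z \right)} = 2$ ($K{\left(Z \right)} = 2 + 0 = 2$)
$N = -2$ ($N = -2 + \left(-3\right) 2 \cdot 0 = -2 - 0 = -2 + 0 = -2$)
$w{\left(X \right)} = 4 + X$
$\left(-2 + 3 \cdot 6\right) w{\left(N \right)} = \left(-2 + 3 \cdot 6\right) \left(4 - 2\right) = \left(-2 + 18\right) 2 = 16 \cdot 2 = 32$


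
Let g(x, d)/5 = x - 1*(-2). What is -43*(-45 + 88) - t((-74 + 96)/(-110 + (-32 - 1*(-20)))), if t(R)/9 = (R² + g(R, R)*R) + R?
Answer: -6820234/3721 ≈ -1832.9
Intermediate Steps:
g(x, d) = 10 + 5*x (g(x, d) = 5*(x - 1*(-2)) = 5*(x + 2) = 5*(2 + x) = 10 + 5*x)
t(R) = 9*R + 9*R² + 9*R*(10 + 5*R) (t(R) = 9*((R² + (10 + 5*R)*R) + R) = 9*((R² + R*(10 + 5*R)) + R) = 9*(R + R² + R*(10 + 5*R)) = 9*R + 9*R² + 9*R*(10 + 5*R))
-43*(-45 + 88) - t((-74 + 96)/(-110 + (-32 - 1*(-20)))) = -43*(-45 + 88) - 9*(-74 + 96)/(-110 + (-32 - 1*(-20)))*(11 + 6*((-74 + 96)/(-110 + (-32 - 1*(-20))))) = -43*43 - 9*22/(-110 + (-32 + 20))*(11 + 6*(22/(-110 + (-32 + 20)))) = -1849 - 9*22/(-110 - 12)*(11 + 6*(22/(-110 - 12))) = -1849 - 9*22/(-122)*(11 + 6*(22/(-122))) = -1849 - 9*22*(-1/122)*(11 + 6*(22*(-1/122))) = -1849 - 9*(-11)*(11 + 6*(-11/61))/61 = -1849 - 9*(-11)*(11 - 66/61)/61 = -1849 - 9*(-11)*605/(61*61) = -1849 - 1*(-59895/3721) = -1849 + 59895/3721 = -6820234/3721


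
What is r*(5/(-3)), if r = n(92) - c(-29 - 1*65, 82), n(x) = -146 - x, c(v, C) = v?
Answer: 240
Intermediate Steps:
r = -144 (r = (-146 - 1*92) - (-29 - 1*65) = (-146 - 92) - (-29 - 65) = -238 - 1*(-94) = -238 + 94 = -144)
r*(5/(-3)) = -720/(-3) = -720*(-1)/3 = -144*(-5/3) = 240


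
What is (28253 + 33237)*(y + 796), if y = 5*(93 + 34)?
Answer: 87992190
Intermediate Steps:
y = 635 (y = 5*127 = 635)
(28253 + 33237)*(y + 796) = (28253 + 33237)*(635 + 796) = 61490*1431 = 87992190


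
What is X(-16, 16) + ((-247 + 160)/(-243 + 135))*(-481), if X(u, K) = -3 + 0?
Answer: -14057/36 ≈ -390.47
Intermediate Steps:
X(u, K) = -3
X(-16, 16) + ((-247 + 160)/(-243 + 135))*(-481) = -3 + ((-247 + 160)/(-243 + 135))*(-481) = -3 - 87/(-108)*(-481) = -3 - 87*(-1/108)*(-481) = -3 + (29/36)*(-481) = -3 - 13949/36 = -14057/36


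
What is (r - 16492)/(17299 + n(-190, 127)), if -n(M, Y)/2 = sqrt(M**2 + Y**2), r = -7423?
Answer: -82741117/59809297 - 9566*sqrt(52229)/59809297 ≈ -1.4200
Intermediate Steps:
n(M, Y) = -2*sqrt(M**2 + Y**2)
(r - 16492)/(17299 + n(-190, 127)) = (-7423 - 16492)/(17299 - 2*sqrt((-190)**2 + 127**2)) = -23915/(17299 - 2*sqrt(36100 + 16129)) = -23915/(17299 - 2*sqrt(52229))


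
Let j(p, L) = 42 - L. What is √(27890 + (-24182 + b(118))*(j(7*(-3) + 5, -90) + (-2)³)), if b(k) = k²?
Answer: I*√1244102 ≈ 1115.4*I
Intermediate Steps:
√(27890 + (-24182 + b(118))*(j(7*(-3) + 5, -90) + (-2)³)) = √(27890 + (-24182 + 118²)*((42 - 1*(-90)) + (-2)³)) = √(27890 + (-24182 + 13924)*((42 + 90) - 8)) = √(27890 - 10258*(132 - 8)) = √(27890 - 10258*124) = √(27890 - 1271992) = √(-1244102) = I*√1244102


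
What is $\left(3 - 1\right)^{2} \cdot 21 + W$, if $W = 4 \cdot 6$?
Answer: $108$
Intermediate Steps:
$W = 24$
$\left(3 - 1\right)^{2} \cdot 21 + W = \left(3 - 1\right)^{2} \cdot 21 + 24 = 2^{2} \cdot 21 + 24 = 4 \cdot 21 + 24 = 84 + 24 = 108$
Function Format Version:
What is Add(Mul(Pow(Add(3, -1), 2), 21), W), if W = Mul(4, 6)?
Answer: 108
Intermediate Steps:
W = 24
Add(Mul(Pow(Add(3, -1), 2), 21), W) = Add(Mul(Pow(Add(3, -1), 2), 21), 24) = Add(Mul(Pow(2, 2), 21), 24) = Add(Mul(4, 21), 24) = Add(84, 24) = 108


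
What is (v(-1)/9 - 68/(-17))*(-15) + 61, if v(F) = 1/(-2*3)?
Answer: 23/18 ≈ 1.2778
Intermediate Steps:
v(F) = -⅙ (v(F) = 1/(-6) = -⅙)
(v(-1)/9 - 68/(-17))*(-15) + 61 = (-⅙/9 - 68/(-17))*(-15) + 61 = (-⅙*⅑ - 68*(-1/17))*(-15) + 61 = (-1/54 + 4)*(-15) + 61 = (215/54)*(-15) + 61 = -1075/18 + 61 = 23/18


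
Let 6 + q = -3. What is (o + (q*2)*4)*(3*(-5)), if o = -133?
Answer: 3075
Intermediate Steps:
q = -9 (q = -6 - 3 = -9)
(o + (q*2)*4)*(3*(-5)) = (-133 - 9*2*4)*(3*(-5)) = (-133 - 18*4)*(-15) = (-133 - 72)*(-15) = -205*(-15) = 3075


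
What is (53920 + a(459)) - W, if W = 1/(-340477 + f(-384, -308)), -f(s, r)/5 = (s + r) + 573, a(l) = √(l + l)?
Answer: 18326437441/339882 + 3*√102 ≈ 53950.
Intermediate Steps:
a(l) = √2*√l (a(l) = √(2*l) = √2*√l)
f(s, r) = -2865 - 5*r - 5*s (f(s, r) = -5*((s + r) + 573) = -5*((r + s) + 573) = -5*(573 + r + s) = -2865 - 5*r - 5*s)
W = -1/339882 (W = 1/(-340477 + (-2865 - 5*(-308) - 5*(-384))) = 1/(-340477 + (-2865 + 1540 + 1920)) = 1/(-340477 + 595) = 1/(-339882) = -1/339882 ≈ -2.9422e-6)
(53920 + a(459)) - W = (53920 + √2*√459) - 1*(-1/339882) = (53920 + √2*(3*√51)) + 1/339882 = (53920 + 3*√102) + 1/339882 = 18326437441/339882 + 3*√102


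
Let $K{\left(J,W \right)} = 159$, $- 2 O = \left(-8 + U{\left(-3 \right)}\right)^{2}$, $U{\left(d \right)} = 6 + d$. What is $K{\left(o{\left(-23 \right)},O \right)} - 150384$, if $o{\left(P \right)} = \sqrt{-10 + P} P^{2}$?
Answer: $-150225$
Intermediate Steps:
$o{\left(P \right)} = P^{2} \sqrt{-10 + P}$
$O = - \frac{25}{2}$ ($O = - \frac{\left(-8 + \left(6 - 3\right)\right)^{2}}{2} = - \frac{\left(-8 + 3\right)^{2}}{2} = - \frac{\left(-5\right)^{2}}{2} = \left(- \frac{1}{2}\right) 25 = - \frac{25}{2} \approx -12.5$)
$K{\left(o{\left(-23 \right)},O \right)} - 150384 = 159 - 150384 = -150225$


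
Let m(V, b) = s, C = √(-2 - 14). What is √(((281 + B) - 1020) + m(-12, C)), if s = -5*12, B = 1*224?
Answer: 5*I*√23 ≈ 23.979*I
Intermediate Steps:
C = 4*I (C = √(-16) = 4*I ≈ 4.0*I)
B = 224
s = -60
m(V, b) = -60
√(((281 + B) - 1020) + m(-12, C)) = √(((281 + 224) - 1020) - 60) = √((505 - 1020) - 60) = √(-515 - 60) = √(-575) = 5*I*√23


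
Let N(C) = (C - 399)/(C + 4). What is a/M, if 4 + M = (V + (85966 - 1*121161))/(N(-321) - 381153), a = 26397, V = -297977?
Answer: -455630249151/53954800 ≈ -8444.7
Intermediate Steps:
N(C) = (-399 + C)/(4 + C)
M = -53954800/17260683 (M = -4 + (-297977 + (85966 - 1*121161))/((-399 - 321)/(4 - 321) - 381153) = -4 + (-297977 + (85966 - 121161))/(-720/(-317) - 381153) = -4 + (-297977 - 35195)/(-1/317*(-720) - 381153) = -4 - 333172/(720/317 - 381153) = -4 - 333172/(-120824781/317) = -4 - 333172*(-317/120824781) = -4 + 15087932/17260683 = -53954800/17260683 ≈ -3.1259)
a/M = 26397/(-53954800/17260683) = 26397*(-17260683/53954800) = -455630249151/53954800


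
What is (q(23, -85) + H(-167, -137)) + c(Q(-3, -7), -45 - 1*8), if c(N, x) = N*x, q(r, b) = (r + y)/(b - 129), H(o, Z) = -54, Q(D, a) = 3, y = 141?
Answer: -22873/107 ≈ -213.77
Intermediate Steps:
q(r, b) = (141 + r)/(-129 + b) (q(r, b) = (r + 141)/(b - 129) = (141 + r)/(-129 + b))
(q(23, -85) + H(-167, -137)) + c(Q(-3, -7), -45 - 1*8) = ((141 + 23)/(-129 - 85) - 54) + 3*(-45 - 1*8) = (164/(-214) - 54) + 3*(-45 - 8) = (-1/214*164 - 54) + 3*(-53) = (-82/107 - 54) - 159 = -5860/107 - 159 = -22873/107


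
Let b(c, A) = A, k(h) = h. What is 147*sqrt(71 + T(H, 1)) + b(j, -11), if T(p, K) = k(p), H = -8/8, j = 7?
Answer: -11 + 147*sqrt(70) ≈ 1218.9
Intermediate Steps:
H = -1 (H = -8*1/8 = -1)
T(p, K) = p
147*sqrt(71 + T(H, 1)) + b(j, -11) = 147*sqrt(71 - 1) - 11 = 147*sqrt(70) - 11 = -11 + 147*sqrt(70)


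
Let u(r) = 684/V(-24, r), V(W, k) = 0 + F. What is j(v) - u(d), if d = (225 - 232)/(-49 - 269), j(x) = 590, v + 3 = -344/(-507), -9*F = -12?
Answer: 77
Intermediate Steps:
F = 4/3 (F = -⅑*(-12) = 4/3 ≈ 1.3333)
v = -1177/507 (v = -3 - 344/(-507) = -3 - 344*(-1/507) = -3 + 344/507 = -1177/507 ≈ -2.3215)
V(W, k) = 4/3 (V(W, k) = 0 + 4/3 = 4/3)
d = 7/318 (d = -7/(-318) = -7*(-1/318) = 7/318 ≈ 0.022013)
u(r) = 513 (u(r) = 684/(4/3) = 684*(¾) = 513)
j(v) - u(d) = 590 - 1*513 = 590 - 513 = 77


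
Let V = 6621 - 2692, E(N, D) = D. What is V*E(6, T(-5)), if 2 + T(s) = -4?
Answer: -23574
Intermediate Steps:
T(s) = -6 (T(s) = -2 - 4 = -6)
V = 3929
V*E(6, T(-5)) = 3929*(-6) = -23574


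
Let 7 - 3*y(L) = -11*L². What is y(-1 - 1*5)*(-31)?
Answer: -12493/3 ≈ -4164.3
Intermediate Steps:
y(L) = 7/3 + 11*L²/3 (y(L) = 7/3 - (-11)*L²/3 = 7/3 + 11*L²/3)
y(-1 - 1*5)*(-31) = (7/3 + 11*(-1 - 1*5)²/3)*(-31) = (7/3 + 11*(-1 - 5)²/3)*(-31) = (7/3 + (11/3)*(-6)²)*(-31) = (7/3 + (11/3)*36)*(-31) = (7/3 + 132)*(-31) = (403/3)*(-31) = -12493/3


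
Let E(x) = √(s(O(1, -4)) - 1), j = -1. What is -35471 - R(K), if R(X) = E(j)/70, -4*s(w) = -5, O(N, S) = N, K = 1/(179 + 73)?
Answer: -4965941/140 ≈ -35471.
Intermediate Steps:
K = 1/252 ≈ 0.0039683
s(w) = 5/4 (s(w) = -¼*(-5) = 5/4)
E(x) = ½ (E(x) = √(5/4 - 1) = √(¼) = ½)
R(X) = 1/140 (R(X) = (½)/70 = (½)*(1/70) = 1/140)
-35471 - R(K) = -35471 - 1*1/140 = -35471 - 1/140 = -4965941/140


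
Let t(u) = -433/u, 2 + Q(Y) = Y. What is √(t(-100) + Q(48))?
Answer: √5033/10 ≈ 7.0944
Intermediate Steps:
Q(Y) = -2 + Y
√(t(-100) + Q(48)) = √(-433/(-100) + (-2 + 48)) = √(-433*(-1/100) + 46) = √(433/100 + 46) = √(5033/100) = √5033/10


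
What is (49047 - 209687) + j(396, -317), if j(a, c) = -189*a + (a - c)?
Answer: -234771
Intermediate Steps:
j(a, c) = -c - 188*a
(49047 - 209687) + j(396, -317) = (49047 - 209687) + (-1*(-317) - 188*396) = -160640 + (317 - 74448) = -160640 - 74131 = -234771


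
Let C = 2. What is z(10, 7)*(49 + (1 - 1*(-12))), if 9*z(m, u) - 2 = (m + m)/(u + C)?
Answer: 2356/81 ≈ 29.086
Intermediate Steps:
z(m, u) = 2/9 + 2*m/(9*(2 + u)) (z(m, u) = 2/9 + ((m + m)/(u + 2))/9 = 2/9 + ((2*m)/(2 + u))/9 = 2/9 + (2*m/(2 + u))/9 = 2/9 + 2*m/(9*(2 + u)))
z(10, 7)*(49 + (1 - 1*(-12))) = (2*(2 + 10 + 7)/(9*(2 + 7)))*(49 + (1 - 1*(-12))) = ((2/9)*19/9)*(49 + (1 + 12)) = ((2/9)*(1/9)*19)*(49 + 13) = (38/81)*62 = 2356/81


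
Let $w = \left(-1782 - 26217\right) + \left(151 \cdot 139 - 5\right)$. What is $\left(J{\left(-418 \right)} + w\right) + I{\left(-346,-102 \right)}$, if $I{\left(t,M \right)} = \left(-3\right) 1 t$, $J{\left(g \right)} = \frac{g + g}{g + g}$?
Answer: $-5976$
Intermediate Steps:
$J{\left(g \right)} = 1$ ($J{\left(g \right)} = \frac{2 g}{2 g} = 2 g \frac{1}{2 g} = 1$)
$I{\left(t,M \right)} = - 3 t$
$w = -7015$ ($w = -27999 + \left(20989 - 5\right) = -27999 + 20984 = -7015$)
$\left(J{\left(-418 \right)} + w\right) + I{\left(-346,-102 \right)} = \left(1 - 7015\right) - -1038 = -7014 + 1038 = -5976$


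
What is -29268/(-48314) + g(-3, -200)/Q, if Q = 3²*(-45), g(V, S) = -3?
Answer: 1999747/3261195 ≈ 0.61319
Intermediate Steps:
Q = -405 (Q = 9*(-45) = -405)
-29268/(-48314) + g(-3, -200)/Q = -29268/(-48314) - 3/(-405) = -29268*(-1/48314) - 3*(-1/405) = 14634/24157 + 1/135 = 1999747/3261195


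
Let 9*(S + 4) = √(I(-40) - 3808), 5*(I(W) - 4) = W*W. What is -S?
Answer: 4 - 2*I*√871/9 ≈ 4.0 - 6.5584*I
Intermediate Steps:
I(W) = 4 + W²/5 (I(W) = 4 + (W*W)/5 = 4 + W²/5)
S = -4 + 2*I*√871/9 (S = -4 + √((4 + (⅕)*(-40)²) - 3808)/9 = -4 + √((4 + (⅕)*1600) - 3808)/9 = -4 + √((4 + 320) - 3808)/9 = -4 + √(324 - 3808)/9 = -4 + √(-3484)/9 = -4 + (2*I*√871)/9 = -4 + 2*I*√871/9 ≈ -4.0 + 6.5584*I)
-S = -(-4 + 2*I*√871/9) = 4 - 2*I*√871/9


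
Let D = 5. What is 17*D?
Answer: 85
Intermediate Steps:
17*D = 17*5 = 85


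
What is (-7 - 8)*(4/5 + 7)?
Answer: -117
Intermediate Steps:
(-7 - 8)*(4/5 + 7) = -15*(4*(1/5) + 7) = -15*(4/5 + 7) = -15*39/5 = -117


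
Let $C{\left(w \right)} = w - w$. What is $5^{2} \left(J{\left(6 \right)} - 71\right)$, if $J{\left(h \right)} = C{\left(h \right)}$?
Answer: $-1775$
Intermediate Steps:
$C{\left(w \right)} = 0$
$J{\left(h \right)} = 0$
$5^{2} \left(J{\left(6 \right)} - 71\right) = 5^{2} \left(0 - 71\right) = 25 \left(-71\right) = -1775$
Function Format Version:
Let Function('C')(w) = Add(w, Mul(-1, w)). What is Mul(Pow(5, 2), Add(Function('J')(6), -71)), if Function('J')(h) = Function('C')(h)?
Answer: -1775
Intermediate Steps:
Function('C')(w) = 0
Function('J')(h) = 0
Mul(Pow(5, 2), Add(Function('J')(6), -71)) = Mul(Pow(5, 2), Add(0, -71)) = Mul(25, -71) = -1775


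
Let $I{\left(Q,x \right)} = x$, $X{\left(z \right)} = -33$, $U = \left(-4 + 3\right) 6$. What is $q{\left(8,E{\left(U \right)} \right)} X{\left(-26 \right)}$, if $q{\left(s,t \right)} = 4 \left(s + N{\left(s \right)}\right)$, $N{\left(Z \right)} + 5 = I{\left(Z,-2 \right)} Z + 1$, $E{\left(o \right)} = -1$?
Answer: $1584$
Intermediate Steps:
$U = -6$ ($U = \left(-1\right) 6 = -6$)
$N{\left(Z \right)} = -4 - 2 Z$ ($N{\left(Z \right)} = -5 - \left(-1 + 2 Z\right) = -4 - 2 Z$)
$q{\left(s,t \right)} = -16 - 4 s$ ($q{\left(s,t \right)} = 4 \left(s - \left(4 + 2 s\right)\right) = 4 \left(-4 - s\right) = -16 - 4 s$)
$q{\left(8,E{\left(U \right)} \right)} X{\left(-26 \right)} = \left(-16 - 32\right) \left(-33\right) = \left(-48\right) \left(-33\right) = 1584$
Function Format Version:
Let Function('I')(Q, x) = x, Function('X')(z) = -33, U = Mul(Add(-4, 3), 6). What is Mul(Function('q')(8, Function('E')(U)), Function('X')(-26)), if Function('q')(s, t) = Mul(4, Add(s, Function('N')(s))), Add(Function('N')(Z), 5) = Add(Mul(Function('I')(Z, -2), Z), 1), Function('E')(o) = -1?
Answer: 1584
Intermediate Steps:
U = -6 (U = Mul(-1, 6) = -6)
Function('N')(Z) = Add(-4, Mul(-2, Z)) (Function('N')(Z) = Add(-5, Add(Mul(-2, Z), 1)) = Add(-5, Add(1, Mul(-2, Z))) = Add(-4, Mul(-2, Z)))
Function('q')(s, t) = Add(-16, Mul(-4, s)) (Function('q')(s, t) = Mul(4, Add(s, Add(-4, Mul(-2, s)))) = Mul(4, Add(-4, Mul(-1, s))) = Add(-16, Mul(-4, s)))
Mul(Function('q')(8, Function('E')(U)), Function('X')(-26)) = Mul(Add(-16, Mul(-4, 8)), -33) = Mul(Add(-16, -32), -33) = Mul(-48, -33) = 1584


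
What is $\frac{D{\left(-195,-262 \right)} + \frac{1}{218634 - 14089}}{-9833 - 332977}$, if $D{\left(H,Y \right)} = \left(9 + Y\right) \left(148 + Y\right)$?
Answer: $- \frac{5899486891}{70120071450} \approx -0.084134$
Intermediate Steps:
$\frac{D{\left(-195,-262 \right)} + \frac{1}{218634 - 14089}}{-9833 - 332977} = \frac{\left(1332 + \left(-262\right)^{2} + 157 \left(-262\right)\right) + \frac{1}{218634 - 14089}}{-9833 - 332977} = \frac{\left(1332 + 68644 - 41134\right) + \frac{1}{204545}}{-342810} = \left(28842 + \frac{1}{204545}\right) \left(- \frac{1}{342810}\right) = \frac{5899486891}{204545} \left(- \frac{1}{342810}\right) = - \frac{5899486891}{70120071450}$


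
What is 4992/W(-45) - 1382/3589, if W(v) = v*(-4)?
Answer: 1472294/53835 ≈ 27.348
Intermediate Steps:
W(v) = -4*v
4992/W(-45) - 1382/3589 = 4992/((-4*(-45))) - 1382/3589 = 4992/180 - 1382*1/3589 = 4992*(1/180) - 1382/3589 = 416/15 - 1382/3589 = 1472294/53835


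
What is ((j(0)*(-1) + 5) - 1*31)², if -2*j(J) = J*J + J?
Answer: 676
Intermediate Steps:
j(J) = -J/2 - J²/2 (j(J) = -(J*J + J)/2 = -(J² + J)/2 = -(J + J²)/2 = -J/2 - J²/2)
((j(0)*(-1) + 5) - 1*31)² = ((-½*0*(1 + 0)*(-1) + 5) - 1*31)² = ((-½*0*1*(-1) + 5) - 31)² = ((0*(-1) + 5) - 31)² = ((0 + 5) - 31)² = (5 - 31)² = (-26)² = 676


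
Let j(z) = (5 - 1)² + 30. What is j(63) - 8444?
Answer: -8398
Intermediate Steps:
j(z) = 46 (j(z) = 4² + 30 = 16 + 30 = 46)
j(63) - 8444 = 46 - 8444 = -8398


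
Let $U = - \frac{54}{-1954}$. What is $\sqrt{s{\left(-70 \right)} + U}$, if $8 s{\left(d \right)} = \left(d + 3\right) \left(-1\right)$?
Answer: $\frac{5 \sqrt{5133158}}{3908} \approx 2.8987$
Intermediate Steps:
$s{\left(d \right)} = - \frac{3}{8} - \frac{d}{8}$ ($s{\left(d \right)} = \frac{\left(d + 3\right) \left(-1\right)}{8} = \frac{\left(3 + d\right) \left(-1\right)}{8} = \frac{-3 - d}{8} = - \frac{3}{8} - \frac{d}{8}$)
$U = \frac{27}{977}$ ($U = \left(-54\right) \left(- \frac{1}{1954}\right) = \frac{27}{977} \approx 0.027636$)
$\sqrt{s{\left(-70 \right)} + U} = \sqrt{\left(- \frac{3}{8} - - \frac{35}{4}\right) + \frac{27}{977}} = \sqrt{\left(- \frac{3}{8} + \frac{35}{4}\right) + \frac{27}{977}} = \sqrt{\frac{67}{8} + \frac{27}{977}} = \sqrt{\frac{65675}{7816}} = \frac{5 \sqrt{5133158}}{3908}$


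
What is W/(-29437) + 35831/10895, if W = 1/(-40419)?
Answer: 42632229135488/12963024652185 ≈ 3.2888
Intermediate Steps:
W = -1/40419 ≈ -2.4741e-5
W/(-29437) + 35831/10895 = -1/40419/(-29437) + 35831/10895 = -1/40419*(-1/29437) + 35831*(1/10895) = 1/1189814103 + 35831/10895 = 42632229135488/12963024652185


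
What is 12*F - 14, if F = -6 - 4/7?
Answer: -650/7 ≈ -92.857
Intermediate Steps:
F = -46/7 (F = -6 - 4*⅐ = -6 - 4/7 = -46/7 ≈ -6.5714)
12*F - 14 = 12*(-46/7) - 14 = -552/7 - 14 = -650/7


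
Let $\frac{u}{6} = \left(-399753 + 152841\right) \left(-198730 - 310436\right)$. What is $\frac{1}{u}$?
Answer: $\frac{1}{754315172352} \approx 1.3257 \cdot 10^{-12}$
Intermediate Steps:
$u = 754315172352$ ($u = 6 \left(-399753 + 152841\right) \left(-198730 - 310436\right) = 6 \left(\left(-246912\right) \left(-509166\right)\right) = 6 \cdot 125719195392 = 754315172352$)
$\frac{1}{u} = \frac{1}{754315172352}$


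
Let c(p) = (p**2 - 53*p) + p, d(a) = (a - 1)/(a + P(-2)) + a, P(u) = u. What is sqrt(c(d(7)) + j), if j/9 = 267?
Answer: 2*sqrt(12774)/5 ≈ 45.209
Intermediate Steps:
j = 2403 (j = 9*267 = 2403)
d(a) = a + (-1 + a)/(-2 + a) (d(a) = (a - 1)/(a - 2) + a = (-1 + a)/(-2 + a) + a = a + (-1 + a)/(-2 + a))
c(p) = p**2 - 52*p
sqrt(c(d(7)) + j) = sqrt(((-1 + 7**2 - 1*7)/(-2 + 7))*(-52 + (-1 + 7**2 - 1*7)/(-2 + 7)) + 2403) = sqrt(((-1 + 49 - 7)/5)*(-52 + (-1 + 49 - 7)/5) + 2403) = sqrt(((1/5)*41)*(-52 + (1/5)*41) + 2403) = sqrt(41*(-52 + 41/5)/5 + 2403) = sqrt((41/5)*(-219/5) + 2403) = sqrt(-8979/25 + 2403) = sqrt(51096/25) = 2*sqrt(12774)/5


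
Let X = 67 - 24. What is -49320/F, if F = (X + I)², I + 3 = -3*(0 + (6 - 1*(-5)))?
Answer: -49320/49 ≈ -1006.5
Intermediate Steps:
X = 43
I = -36 (I = -3 - 3*(0 + (6 - 1*(-5))) = -3 - 3*(0 + (6 + 5)) = -3 - 3*(0 + 11) = -3 - 3*11 = -3 - 33 = -36)
F = 49 (F = (43 - 36)² = 7² = 49)
-49320/F = -49320/49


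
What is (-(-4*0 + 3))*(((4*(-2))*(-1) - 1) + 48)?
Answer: -165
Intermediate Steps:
(-(-4*0 + 3))*(((4*(-2))*(-1) - 1) + 48) = (-(0 + 3))*((-8*(-1) - 1) + 48) = (-1*3)*((8 - 1) + 48) = -3*(7 + 48) = -3*55 = -165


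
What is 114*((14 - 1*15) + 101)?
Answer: 11400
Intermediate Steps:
114*((14 - 1*15) + 101) = 114*((14 - 15) + 101) = 114*(-1 + 101) = 114*100 = 11400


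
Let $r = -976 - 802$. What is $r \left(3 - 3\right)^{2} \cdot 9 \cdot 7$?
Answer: $0$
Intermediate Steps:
$r = -1778$ ($r = -976 - 802 = -1778$)
$r \left(3 - 3\right)^{2} \cdot 9 \cdot 7 = - 1778 \left(3 - 3\right)^{2} \cdot 9 \cdot 7 = - 1778 \cdot 0^{2} \cdot 9 \cdot 7 = - 1778 \cdot 0 \cdot 9 \cdot 7 = - 1778 \cdot 0 \cdot 7 = \left(-1778\right) 0 = 0$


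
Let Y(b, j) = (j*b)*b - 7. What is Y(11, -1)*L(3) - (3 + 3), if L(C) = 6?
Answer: -774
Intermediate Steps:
Y(b, j) = -7 + j*b**2 (Y(b, j) = (b*j)*b - 7 = j*b**2 - 7 = -7 + j*b**2)
Y(11, -1)*L(3) - (3 + 3) = (-7 - 1*11**2)*6 - (3 + 3) = (-7 - 1*121)*6 - 1*6 = (-7 - 121)*6 - 6 = -128*6 - 6 = -768 - 6 = -774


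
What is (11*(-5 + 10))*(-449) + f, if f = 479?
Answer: -24216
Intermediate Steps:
(11*(-5 + 10))*(-449) + f = (11*(-5 + 10))*(-449) + 479 = (11*5)*(-449) + 479 = 55*(-449) + 479 = -24695 + 479 = -24216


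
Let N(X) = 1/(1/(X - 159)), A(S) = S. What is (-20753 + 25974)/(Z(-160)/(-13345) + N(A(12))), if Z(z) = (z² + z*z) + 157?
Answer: -4098485/118416 ≈ -34.611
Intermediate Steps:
Z(z) = 157 + 2*z² (Z(z) = (z² + z²) + 157 = 2*z² + 157 = 157 + 2*z²)
N(X) = -159 + X (N(X) = 1/(1/(-159 + X)) = -159 + X)
(-20753 + 25974)/(Z(-160)/(-13345) + N(A(12))) = (-20753 + 25974)/((157 + 2*(-160)²)/(-13345) + (-159 + 12)) = 5221/((157 + 2*25600)*(-1/13345) - 147) = 5221/((157 + 51200)*(-1/13345) - 147) = 5221/(51357*(-1/13345) - 147) = 5221/(-3021/785 - 147) = 5221/(-118416/785) = 5221*(-785/118416) = -4098485/118416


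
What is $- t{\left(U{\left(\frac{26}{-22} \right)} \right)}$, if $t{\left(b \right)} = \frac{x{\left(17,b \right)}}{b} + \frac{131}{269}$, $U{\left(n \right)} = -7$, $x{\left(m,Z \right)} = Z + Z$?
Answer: $- \frac{669}{269} \approx -2.487$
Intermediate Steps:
$x{\left(m,Z \right)} = 2 Z$
$t{\left(b \right)} = \frac{669}{269}$ ($t{\left(b \right)} = \frac{2 b}{b} + \frac{131}{269} = 2 + 131 \cdot \frac{1}{269} = 2 + \frac{131}{269} = \frac{669}{269}$)
$- t{\left(U{\left(\frac{26}{-22} \right)} \right)} = \left(-1\right) \frac{669}{269} = - \frac{669}{269}$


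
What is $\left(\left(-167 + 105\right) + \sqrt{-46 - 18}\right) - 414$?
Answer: $-476 + 8 i \approx -476.0 + 8.0 i$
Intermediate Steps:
$\left(\left(-167 + 105\right) + \sqrt{-46 - 18}\right) - 414 = \left(-62 + \sqrt{-64}\right) - 414 = \left(-62 + 8 i\right) - 414 = -476 + 8 i$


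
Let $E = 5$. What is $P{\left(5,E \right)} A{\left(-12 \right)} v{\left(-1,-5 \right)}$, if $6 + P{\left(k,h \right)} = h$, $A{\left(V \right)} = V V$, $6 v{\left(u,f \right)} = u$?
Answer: $24$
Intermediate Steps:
$v{\left(u,f \right)} = \frac{u}{6}$
$A{\left(V \right)} = V^{2}$
$P{\left(k,h \right)} = -6 + h$
$P{\left(5,E \right)} A{\left(-12 \right)} v{\left(-1,-5 \right)} = \left(-6 + 5\right) \left(-12\right)^{2} \cdot \frac{1}{6} \left(-1\right) = - \frac{144 \left(-1\right)}{6} = \left(-1\right) \left(-24\right) = 24$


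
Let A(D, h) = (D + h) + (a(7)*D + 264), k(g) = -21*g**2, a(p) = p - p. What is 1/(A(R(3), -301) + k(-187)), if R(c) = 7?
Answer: -1/734379 ≈ -1.3617e-6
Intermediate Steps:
a(p) = 0
A(D, h) = 264 + D + h (A(D, h) = (D + h) + (0*D + 264) = (D + h) + (0 + 264) = (D + h) + 264 = 264 + D + h)
1/(A(R(3), -301) + k(-187)) = 1/((264 + 7 - 301) - 21*(-187)**2) = 1/(-30 - 21*34969) = 1/(-30 - 734349) = 1/(-734379) = -1/734379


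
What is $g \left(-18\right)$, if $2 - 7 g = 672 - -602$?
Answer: $\frac{22896}{7} \approx 3270.9$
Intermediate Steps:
$g = - \frac{1272}{7}$ ($g = \frac{2}{7} - \frac{672 - -602}{7} = \frac{2}{7} - \frac{672 + 602}{7} = \frac{2}{7} - 182 = - \frac{1272}{7} \approx -181.71$)
$g \left(-18\right) = \left(- \frac{1272}{7}\right) \left(-18\right) = \frac{22896}{7}$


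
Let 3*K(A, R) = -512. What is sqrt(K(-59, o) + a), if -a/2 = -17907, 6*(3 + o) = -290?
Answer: 17*sqrt(1110)/3 ≈ 188.79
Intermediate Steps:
o = -154/3 (o = -3 + (1/6)*(-290) = -3 - 145/3 = -154/3 ≈ -51.333)
a = 35814 (a = -2*(-17907) = 35814)
K(A, R) = -512/3 (K(A, R) = (1/3)*(-512) = -512/3)
sqrt(K(-59, o) + a) = sqrt(-512/3 + 35814) = sqrt(106930/3) = 17*sqrt(1110)/3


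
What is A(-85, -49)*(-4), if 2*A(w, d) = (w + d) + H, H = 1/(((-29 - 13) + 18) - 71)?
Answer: 25462/95 ≈ 268.02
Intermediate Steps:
H = -1/95 (H = 1/((-42 + 18) - 71) = 1/(-24 - 71) = 1/(-95) = -1/95 ≈ -0.010526)
A(w, d) = -1/190 + d/2 + w/2 (A(w, d) = ((w + d) - 1/95)/2 = ((d + w) - 1/95)/2 = (-1/95 + d + w)/2 = -1/190 + d/2 + w/2)
A(-85, -49)*(-4) = (-1/190 + (½)*(-49) + (½)*(-85))*(-4) = (-1/190 - 49/2 - 85/2)*(-4) = -12731/190*(-4) = 25462/95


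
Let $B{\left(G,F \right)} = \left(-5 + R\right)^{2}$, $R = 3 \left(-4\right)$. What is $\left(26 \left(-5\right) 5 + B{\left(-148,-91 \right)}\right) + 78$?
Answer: $-283$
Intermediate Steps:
$R = -12$
$B{\left(G,F \right)} = 289$ ($B{\left(G,F \right)} = \left(-5 - 12\right)^{2} = \left(-17\right)^{2} = 289$)
$\left(26 \left(-5\right) 5 + B{\left(-148,-91 \right)}\right) + 78 = \left(26 \left(-5\right) 5 + 289\right) + 78 = \left(\left(-130\right) 5 + 289\right) + 78 = \left(-650 + 289\right) + 78 = -361 + 78 = -283$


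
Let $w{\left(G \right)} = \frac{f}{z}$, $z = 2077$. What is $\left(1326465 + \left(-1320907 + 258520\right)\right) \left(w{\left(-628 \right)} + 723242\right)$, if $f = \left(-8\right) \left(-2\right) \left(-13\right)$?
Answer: $\frac{396690953991228}{2077} \approx 1.9099 \cdot 10^{11}$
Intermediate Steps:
$f = -208$ ($f = 16 \left(-13\right) = -208$)
$w{\left(G \right)} = - \frac{208}{2077}$
$\left(1326465 + \left(-1320907 + 258520\right)\right) \left(w{\left(-628 \right)} + 723242\right) = \left(1326465 + \left(-1320907 + 258520\right)\right) \left(- \frac{208}{2077} + 723242\right) = \left(1326465 - 1062387\right) \frac{1502173426}{2077} = 264078 \cdot \frac{1502173426}{2077} = \frac{396690953991228}{2077}$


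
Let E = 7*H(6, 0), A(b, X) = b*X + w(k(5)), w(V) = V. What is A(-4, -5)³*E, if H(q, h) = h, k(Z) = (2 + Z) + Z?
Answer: 0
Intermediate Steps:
k(Z) = 2 + 2*Z
A(b, X) = 12 + X*b (A(b, X) = b*X + (2 + 2*5) = X*b + (2 + 10) = X*b + 12 = 12 + X*b)
E = 0 (E = 7*0 = 0)
A(-4, -5)³*E = (12 - 5*(-4))³*0 = (12 + 20)³*0 = 32³*0 = 32768*0 = 0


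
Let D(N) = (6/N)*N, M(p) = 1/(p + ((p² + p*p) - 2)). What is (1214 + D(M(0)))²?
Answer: 1488400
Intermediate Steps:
M(p) = 1/(-2 + p + 2*p²) (M(p) = 1/(p + ((p² + p²) - 2)) = 1/(p + (2*p² - 2)) = 1/(p + (-2 + 2*p²)) = 1/(-2 + p + 2*p²))
D(N) = 6
(1214 + D(M(0)))² = (1214 + 6)² = 1220² = 1488400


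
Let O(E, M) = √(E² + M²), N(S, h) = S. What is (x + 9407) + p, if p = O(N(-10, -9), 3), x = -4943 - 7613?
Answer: -3149 + √109 ≈ -3138.6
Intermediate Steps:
x = -12556
p = √109 (p = √((-10)² + 3²) = √(100 + 9) = √109 ≈ 10.440)
(x + 9407) + p = (-12556 + 9407) + √109 = -3149 + √109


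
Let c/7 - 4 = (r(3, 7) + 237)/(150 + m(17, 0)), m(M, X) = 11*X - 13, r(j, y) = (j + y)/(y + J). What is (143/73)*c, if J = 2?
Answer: 7082075/90009 ≈ 78.682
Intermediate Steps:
r(j, y) = (j + y)/(2 + y) (r(j, y) = (j + y)/(y + 2) = (j + y)/(2 + y))
m(M, X) = -13 + 11*X
c = 49525/1233 (c = 28 + 7*(((3 + 7)/(2 + 7) + 237)/(150 + (-13 + 11*0))) = 28 + 7*((10/9 + 237)/(150 + (-13 + 0))) = 28 + 7*(((⅑)*10 + 237)/(150 - 13)) = 28 + 7*((10/9 + 237)/137) = 28 + 7*((2143/9)*(1/137)) = 28 + 7*(2143/1233) = 28 + 15001/1233 = 49525/1233 ≈ 40.166)
(143/73)*c = (143/73)*(49525/1233) = 7082075/90009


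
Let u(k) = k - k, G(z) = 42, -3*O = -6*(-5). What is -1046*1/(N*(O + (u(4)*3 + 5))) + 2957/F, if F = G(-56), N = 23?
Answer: 383987/4830 ≈ 79.500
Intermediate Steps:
O = -10 (O = -(-2)*(-5) = -⅓*30 = -10)
u(k) = 0
F = 42
-1046*1/(N*(O + (u(4)*3 + 5))) + 2957/F = -1046*1/(23*(-10 + (0*3 + 5))) + 2957/42 = -1046*1/(23*(-10 + (0 + 5))) + 2957*(1/42) = -1046*1/(23*(-10 + 5)) + 2957/42 = -1046/(23*(-5)) + 2957/42 = -1046/(-115) + 2957/42 = -1046*(-1/115) + 2957/42 = 1046/115 + 2957/42 = 383987/4830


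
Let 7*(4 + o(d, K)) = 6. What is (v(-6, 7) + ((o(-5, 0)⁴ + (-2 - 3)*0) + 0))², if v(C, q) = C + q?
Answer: 56006535649/5764801 ≈ 9715.3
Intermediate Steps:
o(d, K) = -22/7 (o(d, K) = -4 + (⅐)*6 = -4 + 6/7 = -22/7)
(v(-6, 7) + ((o(-5, 0)⁴ + (-2 - 3)*0) + 0))² = ((-6 + 7) + (((-22/7)⁴ + (-2 - 3)*0) + 0))² = (1 + ((234256/2401 - 5*0) + 0))² = (1 + ((234256/2401 + 0) + 0))² = (1 + (234256/2401 + 0))² = (1 + 234256/2401)² = (236657/2401)² = 56006535649/5764801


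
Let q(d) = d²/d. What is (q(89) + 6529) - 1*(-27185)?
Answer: 33803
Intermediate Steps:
q(d) = d
(q(89) + 6529) - 1*(-27185) = (89 + 6529) - 1*(-27185) = 6618 + 27185 = 33803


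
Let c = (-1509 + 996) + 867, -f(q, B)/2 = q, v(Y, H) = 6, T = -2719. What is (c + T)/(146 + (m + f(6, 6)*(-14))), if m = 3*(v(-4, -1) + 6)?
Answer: -473/70 ≈ -6.7571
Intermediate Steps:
f(q, B) = -2*q
c = 354 (c = -513 + 867 = 354)
m = 36 (m = 3*(6 + 6) = 3*12 = 36)
(c + T)/(146 + (m + f(6, 6)*(-14))) = (354 - 2719)/(146 + (36 - 2*6*(-14))) = -2365/(146 + (36 - 12*(-14))) = -2365/(146 + (36 + 168)) = -2365/(146 + 204) = -2365/350 = -2365*1/350 = -473/70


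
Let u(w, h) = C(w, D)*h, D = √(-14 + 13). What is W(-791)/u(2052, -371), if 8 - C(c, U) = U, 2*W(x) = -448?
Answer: 256/3445 + 32*I/3445 ≈ 0.074311 + 0.0092888*I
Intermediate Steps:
W(x) = -224 (W(x) = (½)*(-448) = -224)
D = I (D = √(-1) = I ≈ 1.0*I)
C(c, U) = 8 - U
u(w, h) = h*(8 - I) (u(w, h) = (8 - I)*h = h*(8 - I))
W(-791)/u(2052, -371) = -(-256/3445 - 32*I/3445) = -224*(-2968 - 371*I)/8946665 = -32*(-2968 - 371*I)/1278095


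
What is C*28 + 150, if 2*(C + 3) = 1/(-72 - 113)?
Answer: 12196/185 ≈ 65.924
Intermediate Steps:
C = -1111/370 (C = -3 + 1/(2*(-72 - 113)) = -3 + (1/2)/(-185) = -3 + (1/2)*(-1/185) = -3 - 1/370 = -1111/370 ≈ -3.0027)
C*28 + 150 = -1111/370*28 + 150 = -15554/185 + 150 = 12196/185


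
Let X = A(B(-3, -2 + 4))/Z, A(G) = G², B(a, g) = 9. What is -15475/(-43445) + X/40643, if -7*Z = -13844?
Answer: 1741442863403/4888967441788 ≈ 0.35620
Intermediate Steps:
Z = 13844/7 (Z = -⅐*(-13844) = 13844/7 ≈ 1977.7)
X = 567/13844 (X = 9²/(13844/7) = 81*(7/13844) = 567/13844 ≈ 0.040956)
-15475/(-43445) + X/40643 = -15475/(-43445) + (567/13844)/40643 = -15475*(-1/43445) + (567/13844)*(1/40643) = 3095/8689 + 567/562661692 = 1741442863403/4888967441788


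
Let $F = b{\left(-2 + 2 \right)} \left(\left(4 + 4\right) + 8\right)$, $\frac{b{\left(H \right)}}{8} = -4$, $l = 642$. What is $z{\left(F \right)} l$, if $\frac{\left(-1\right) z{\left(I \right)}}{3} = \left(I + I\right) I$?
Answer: $-1009778688$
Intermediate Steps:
$b{\left(H \right)} = -32$ ($b{\left(H \right)} = 8 \left(-4\right) = -32$)
$F = -512$ ($F = - 32 \left(\left(4 + 4\right) + 8\right) = - 32 \left(8 + 8\right) = \left(-32\right) 16 = -512$)
$z{\left(I \right)} = - 6 I^{2}$ ($z{\left(I \right)} = - 3 \left(I + I\right) I = - 3 \cdot 2 I I = - 3 \cdot 2 I^{2} = - 6 I^{2}$)
$z{\left(F \right)} l = - 6 \left(-512\right)^{2} \cdot 642 = \left(-6\right) 262144 \cdot 642 = \left(-1572864\right) 642 = -1009778688$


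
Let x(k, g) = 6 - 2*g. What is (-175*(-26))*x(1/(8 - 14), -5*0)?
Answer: 27300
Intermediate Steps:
(-175*(-26))*x(1/(8 - 14), -5*0) = (-175*(-26))*(6 - (-10)*0) = 4550*(6 - 2*0) = 4550*(6 + 0) = 4550*6 = 27300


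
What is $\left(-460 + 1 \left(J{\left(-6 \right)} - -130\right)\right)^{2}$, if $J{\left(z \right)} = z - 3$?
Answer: $114921$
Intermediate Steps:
$J{\left(z \right)} = -3 + z$
$\left(-460 + 1 \left(J{\left(-6 \right)} - -130\right)\right)^{2} = \left(-460 + 1 \left(\left(-3 - 6\right) - -130\right)\right)^{2} = \left(-460 + 1 \left(-9 + 130\right)\right)^{2} = \left(-460 + 1 \cdot 121\right)^{2} = \left(-460 + 121\right)^{2} = \left(-339\right)^{2} = 114921$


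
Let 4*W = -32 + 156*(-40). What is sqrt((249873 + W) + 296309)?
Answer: sqrt(544614) ≈ 737.98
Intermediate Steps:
W = -1568 (W = (-32 + 156*(-40))/4 = (-32 - 6240)/4 = (1/4)*(-6272) = -1568)
sqrt((249873 + W) + 296309) = sqrt((249873 - 1568) + 296309) = sqrt(248305 + 296309) = sqrt(544614)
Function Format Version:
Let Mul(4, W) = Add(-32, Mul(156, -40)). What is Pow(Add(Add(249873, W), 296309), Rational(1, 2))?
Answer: Pow(544614, Rational(1, 2)) ≈ 737.98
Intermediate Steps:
W = -1568 (W = Mul(Rational(1, 4), Add(-32, Mul(156, -40))) = Mul(Rational(1, 4), Add(-32, -6240)) = Mul(Rational(1, 4), -6272) = -1568)
Pow(Add(Add(249873, W), 296309), Rational(1, 2)) = Pow(Add(Add(249873, -1568), 296309), Rational(1, 2)) = Pow(Add(248305, 296309), Rational(1, 2)) = Pow(544614, Rational(1, 2))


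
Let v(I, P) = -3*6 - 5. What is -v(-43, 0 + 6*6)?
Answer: 23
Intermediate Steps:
v(I, P) = -23 (v(I, P) = -18 - 5 = -23)
-v(-43, 0 + 6*6) = -1*(-23) = 23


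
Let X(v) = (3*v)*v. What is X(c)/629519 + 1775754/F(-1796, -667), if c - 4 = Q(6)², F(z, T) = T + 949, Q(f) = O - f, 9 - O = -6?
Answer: 3964102818/629519 ≈ 6297.0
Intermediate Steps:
O = 15 (O = 9 - 1*(-6) = 9 + 6 = 15)
Q(f) = 15 - f
F(z, T) = 949 + T
c = 85 (c = 4 + (15 - 1*6)² = 4 + (15 - 6)² = 4 + 9² = 4 + 81 = 85)
X(v) = 3*v²
X(c)/629519 + 1775754/F(-1796, -667) = (3*85²)/629519 + 1775754/(949 - 667) = (3*7225)*(1/629519) + 1775754/282 = 21675*(1/629519) + 1775754*(1/282) = 21675/629519 + 6297 = 3964102818/629519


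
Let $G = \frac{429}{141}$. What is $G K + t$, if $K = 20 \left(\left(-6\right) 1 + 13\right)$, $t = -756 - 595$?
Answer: $- \frac{43477}{47} \approx -925.04$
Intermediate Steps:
$G = \frac{143}{47}$ ($G = 429 \cdot \frac{1}{141} = \frac{143}{47} \approx 3.0426$)
$t = -1351$
$K = 140$ ($K = 20 \left(-6 + 13\right) = 20 \cdot 7 = 140$)
$G K + t = \frac{143}{47} \cdot 140 - 1351 = \frac{20020}{47} - 1351 = - \frac{43477}{47}$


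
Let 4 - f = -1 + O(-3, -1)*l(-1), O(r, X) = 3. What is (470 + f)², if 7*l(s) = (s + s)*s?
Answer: 11015761/49 ≈ 2.2481e+5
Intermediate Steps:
l(s) = 2*s²/7 (l(s) = ((s + s)*s)/7 = ((2*s)*s)/7 = (2*s²)/7 = 2*s²/7)
f = 29/7 (f = 4 - (-1 + 3*((2/7)*(-1)²)) = 4 - (-1 + 3*((2/7)*1)) = 4 - (-1 + 3*(2/7)) = 4 - (-1 + 6/7) = 4 - 1*(-⅐) = 4 + ⅐ = 29/7 ≈ 4.1429)
(470 + f)² = (470 + 29/7)² = (3319/7)² = 11015761/49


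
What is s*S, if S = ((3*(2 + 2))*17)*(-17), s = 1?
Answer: -3468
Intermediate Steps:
S = -3468 (S = ((3*4)*17)*(-17) = (12*17)*(-17) = 204*(-17) = -3468)
s*S = 1*(-3468) = -3468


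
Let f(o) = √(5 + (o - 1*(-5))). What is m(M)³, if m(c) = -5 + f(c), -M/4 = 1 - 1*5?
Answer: -515 + 101*√26 ≈ 0.00097087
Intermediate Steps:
M = 16 (M = -4*(1 - 1*5) = -4*(1 - 5) = -4*(-4) = 16)
f(o) = √(10 + o) (f(o) = √(5 + (o + 5)) = √(5 + (5 + o)) = √(10 + o))
m(c) = -5 + √(10 + c)
m(M)³ = (-5 + √(10 + 16))³ = (-5 + √26)³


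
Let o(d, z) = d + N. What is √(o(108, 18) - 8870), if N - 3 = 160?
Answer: I*√8599 ≈ 92.731*I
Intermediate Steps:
N = 163 (N = 3 + 160 = 163)
o(d, z) = 163 + d (o(d, z) = d + 163 = 163 + d)
√(o(108, 18) - 8870) = √((163 + 108) - 8870) = √(271 - 8870) = √(-8599) = I*√8599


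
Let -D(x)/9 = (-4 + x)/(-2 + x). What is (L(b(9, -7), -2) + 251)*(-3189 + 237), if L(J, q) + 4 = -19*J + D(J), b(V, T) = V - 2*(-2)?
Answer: 239112/11 ≈ 21737.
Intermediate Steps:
D(x) = -9*(-4 + x)/(-2 + x)
b(V, T) = 4 + V (b(V, T) = V + 4 = 4 + V)
L(J, q) = -4 - 19*J + 9*(4 - J)/(-2 + J) (L(J, q) = -4 + (-19*J + 9*(4 - J)/(-2 + J)) = -4 - 19*J + 9*(4 - J)/(-2 + J))
(L(b(9, -7), -2) + 251)*(-3189 + 237) = ((44 - 19*(4 + 9)² + 25*(4 + 9))/(-2 + (4 + 9)) + 251)*(-3189 + 237) = ((44 - 19*13² + 25*13)/(-2 + 13) + 251)*(-2952) = ((44 - 19*169 + 325)/11 + 251)*(-2952) = ((44 - 3211 + 325)/11 + 251)*(-2952) = ((1/11)*(-2842) + 251)*(-2952) = (-2842/11 + 251)*(-2952) = -81/11*(-2952) = 239112/11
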